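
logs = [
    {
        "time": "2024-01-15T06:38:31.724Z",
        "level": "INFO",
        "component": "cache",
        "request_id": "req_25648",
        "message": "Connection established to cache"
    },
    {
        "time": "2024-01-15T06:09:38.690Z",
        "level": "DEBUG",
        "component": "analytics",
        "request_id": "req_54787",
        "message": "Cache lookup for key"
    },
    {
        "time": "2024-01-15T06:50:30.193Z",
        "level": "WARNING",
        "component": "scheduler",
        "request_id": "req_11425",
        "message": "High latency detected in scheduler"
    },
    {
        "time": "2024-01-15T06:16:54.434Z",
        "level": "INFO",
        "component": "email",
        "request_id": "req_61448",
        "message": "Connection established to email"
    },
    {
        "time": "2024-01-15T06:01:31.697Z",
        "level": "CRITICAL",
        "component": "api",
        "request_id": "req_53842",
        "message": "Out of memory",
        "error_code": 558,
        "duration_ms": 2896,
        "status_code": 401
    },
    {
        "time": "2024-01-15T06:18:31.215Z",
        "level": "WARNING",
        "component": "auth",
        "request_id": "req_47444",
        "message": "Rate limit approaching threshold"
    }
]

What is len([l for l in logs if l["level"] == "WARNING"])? 2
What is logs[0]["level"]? "INFO"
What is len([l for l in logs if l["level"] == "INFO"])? 2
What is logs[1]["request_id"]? "req_54787"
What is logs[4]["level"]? "CRITICAL"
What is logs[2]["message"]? "High latency detected in scheduler"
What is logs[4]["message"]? "Out of memory"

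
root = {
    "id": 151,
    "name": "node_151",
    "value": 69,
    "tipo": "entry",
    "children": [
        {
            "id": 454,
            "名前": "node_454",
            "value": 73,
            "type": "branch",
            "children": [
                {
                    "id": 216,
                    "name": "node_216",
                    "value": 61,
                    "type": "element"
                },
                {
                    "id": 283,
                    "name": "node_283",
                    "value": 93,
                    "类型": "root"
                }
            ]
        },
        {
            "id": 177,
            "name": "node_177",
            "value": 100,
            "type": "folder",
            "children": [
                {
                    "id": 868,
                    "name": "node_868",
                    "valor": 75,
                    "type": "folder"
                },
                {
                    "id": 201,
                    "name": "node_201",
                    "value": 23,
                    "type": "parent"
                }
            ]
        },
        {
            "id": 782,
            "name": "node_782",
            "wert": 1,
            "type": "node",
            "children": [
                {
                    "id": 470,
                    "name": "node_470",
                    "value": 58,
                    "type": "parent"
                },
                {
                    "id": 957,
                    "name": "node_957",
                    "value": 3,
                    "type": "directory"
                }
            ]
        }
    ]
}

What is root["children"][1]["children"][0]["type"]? "folder"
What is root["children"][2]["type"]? "node"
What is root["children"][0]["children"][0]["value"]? 61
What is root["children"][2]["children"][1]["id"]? 957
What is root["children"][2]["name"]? "node_782"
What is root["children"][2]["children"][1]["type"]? "directory"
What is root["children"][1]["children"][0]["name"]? "node_868"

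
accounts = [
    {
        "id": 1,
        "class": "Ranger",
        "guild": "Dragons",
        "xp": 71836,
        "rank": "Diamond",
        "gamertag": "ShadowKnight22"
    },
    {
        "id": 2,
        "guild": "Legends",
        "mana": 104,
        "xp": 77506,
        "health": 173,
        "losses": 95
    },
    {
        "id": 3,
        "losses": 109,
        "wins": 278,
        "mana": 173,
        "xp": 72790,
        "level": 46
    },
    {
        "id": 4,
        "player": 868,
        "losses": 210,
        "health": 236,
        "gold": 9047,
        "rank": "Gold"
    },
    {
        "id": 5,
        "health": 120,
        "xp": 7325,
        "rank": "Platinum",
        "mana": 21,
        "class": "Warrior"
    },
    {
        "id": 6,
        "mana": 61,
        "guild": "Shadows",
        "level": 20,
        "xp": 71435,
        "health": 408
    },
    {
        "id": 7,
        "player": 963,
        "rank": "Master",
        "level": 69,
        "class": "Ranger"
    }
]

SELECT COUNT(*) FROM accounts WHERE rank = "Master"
1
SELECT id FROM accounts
[1, 2, 3, 4, 5, 6, 7]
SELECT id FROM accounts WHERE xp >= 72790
[2, 3]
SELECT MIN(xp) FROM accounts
7325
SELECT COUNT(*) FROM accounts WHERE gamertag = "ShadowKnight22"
1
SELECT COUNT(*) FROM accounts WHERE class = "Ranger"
2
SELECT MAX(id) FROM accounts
7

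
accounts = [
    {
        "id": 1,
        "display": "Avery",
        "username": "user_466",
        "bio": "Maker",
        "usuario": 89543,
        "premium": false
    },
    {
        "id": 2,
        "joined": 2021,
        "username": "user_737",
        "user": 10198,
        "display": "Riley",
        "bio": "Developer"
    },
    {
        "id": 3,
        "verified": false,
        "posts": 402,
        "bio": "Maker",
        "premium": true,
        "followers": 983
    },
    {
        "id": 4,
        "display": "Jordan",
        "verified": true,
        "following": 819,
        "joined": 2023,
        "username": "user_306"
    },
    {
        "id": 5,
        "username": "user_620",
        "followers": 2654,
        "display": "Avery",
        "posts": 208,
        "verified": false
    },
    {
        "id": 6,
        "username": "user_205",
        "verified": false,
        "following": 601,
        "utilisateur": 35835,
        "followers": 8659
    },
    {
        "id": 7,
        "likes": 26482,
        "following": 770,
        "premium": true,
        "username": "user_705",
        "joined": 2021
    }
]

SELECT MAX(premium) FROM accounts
True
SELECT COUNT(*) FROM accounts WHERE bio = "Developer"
1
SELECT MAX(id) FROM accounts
7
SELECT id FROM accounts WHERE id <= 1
[1]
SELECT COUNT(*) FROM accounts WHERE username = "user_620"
1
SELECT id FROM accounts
[1, 2, 3, 4, 5, 6, 7]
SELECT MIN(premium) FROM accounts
False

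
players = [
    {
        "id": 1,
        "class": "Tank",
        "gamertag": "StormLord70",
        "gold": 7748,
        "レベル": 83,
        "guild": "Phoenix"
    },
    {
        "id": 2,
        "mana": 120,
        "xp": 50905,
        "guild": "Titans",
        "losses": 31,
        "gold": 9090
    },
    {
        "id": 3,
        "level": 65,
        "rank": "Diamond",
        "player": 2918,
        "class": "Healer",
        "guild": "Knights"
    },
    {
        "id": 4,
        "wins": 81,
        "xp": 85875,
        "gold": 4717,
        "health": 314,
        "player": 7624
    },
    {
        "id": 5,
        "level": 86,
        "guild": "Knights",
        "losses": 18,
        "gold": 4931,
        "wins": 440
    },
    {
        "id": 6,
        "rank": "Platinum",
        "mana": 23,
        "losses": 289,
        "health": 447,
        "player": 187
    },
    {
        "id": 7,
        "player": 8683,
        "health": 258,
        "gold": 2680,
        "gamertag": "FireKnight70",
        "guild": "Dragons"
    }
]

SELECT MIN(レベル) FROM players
83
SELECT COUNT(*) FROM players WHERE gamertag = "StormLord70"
1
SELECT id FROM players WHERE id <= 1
[1]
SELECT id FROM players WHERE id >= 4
[4, 5, 6, 7]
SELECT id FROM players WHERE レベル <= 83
[1]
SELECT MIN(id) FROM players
1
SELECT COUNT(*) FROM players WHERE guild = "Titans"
1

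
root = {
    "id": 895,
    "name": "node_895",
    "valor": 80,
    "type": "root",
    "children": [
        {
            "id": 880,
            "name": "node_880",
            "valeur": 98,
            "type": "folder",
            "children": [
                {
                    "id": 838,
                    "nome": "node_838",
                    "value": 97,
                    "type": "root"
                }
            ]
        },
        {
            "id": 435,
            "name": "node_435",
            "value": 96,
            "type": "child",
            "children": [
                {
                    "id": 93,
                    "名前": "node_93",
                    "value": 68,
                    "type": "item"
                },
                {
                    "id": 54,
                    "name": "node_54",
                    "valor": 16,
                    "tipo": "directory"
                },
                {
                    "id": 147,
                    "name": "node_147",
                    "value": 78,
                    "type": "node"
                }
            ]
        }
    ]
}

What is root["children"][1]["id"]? 435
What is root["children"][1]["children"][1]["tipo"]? "directory"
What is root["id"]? 895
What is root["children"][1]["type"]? "child"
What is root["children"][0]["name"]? "node_880"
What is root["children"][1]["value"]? 96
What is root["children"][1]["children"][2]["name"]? "node_147"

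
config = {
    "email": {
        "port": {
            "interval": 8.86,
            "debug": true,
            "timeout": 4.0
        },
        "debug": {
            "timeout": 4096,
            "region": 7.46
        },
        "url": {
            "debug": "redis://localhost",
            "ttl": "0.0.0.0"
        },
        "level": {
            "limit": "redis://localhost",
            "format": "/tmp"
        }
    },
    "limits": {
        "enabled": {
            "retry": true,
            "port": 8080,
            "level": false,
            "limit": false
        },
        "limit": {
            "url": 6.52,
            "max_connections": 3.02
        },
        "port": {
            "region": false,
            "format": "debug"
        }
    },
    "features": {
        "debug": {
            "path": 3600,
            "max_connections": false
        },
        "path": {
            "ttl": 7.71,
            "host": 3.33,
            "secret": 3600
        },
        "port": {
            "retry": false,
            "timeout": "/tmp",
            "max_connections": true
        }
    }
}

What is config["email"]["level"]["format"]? "/tmp"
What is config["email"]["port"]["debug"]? True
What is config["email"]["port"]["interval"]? 8.86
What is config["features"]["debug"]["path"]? 3600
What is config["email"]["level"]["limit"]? "redis://localhost"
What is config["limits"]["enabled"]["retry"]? True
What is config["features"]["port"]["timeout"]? "/tmp"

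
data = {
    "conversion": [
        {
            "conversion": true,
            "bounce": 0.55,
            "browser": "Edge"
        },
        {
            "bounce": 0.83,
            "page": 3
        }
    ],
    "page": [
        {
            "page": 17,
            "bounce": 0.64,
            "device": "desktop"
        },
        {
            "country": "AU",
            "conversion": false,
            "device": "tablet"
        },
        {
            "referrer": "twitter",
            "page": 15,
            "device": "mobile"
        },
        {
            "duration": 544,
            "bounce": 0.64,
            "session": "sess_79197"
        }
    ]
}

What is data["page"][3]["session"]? "sess_79197"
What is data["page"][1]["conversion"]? False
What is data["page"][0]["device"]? "desktop"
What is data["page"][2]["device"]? "mobile"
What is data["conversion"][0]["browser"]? "Edge"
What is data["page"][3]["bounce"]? 0.64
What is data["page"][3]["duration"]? 544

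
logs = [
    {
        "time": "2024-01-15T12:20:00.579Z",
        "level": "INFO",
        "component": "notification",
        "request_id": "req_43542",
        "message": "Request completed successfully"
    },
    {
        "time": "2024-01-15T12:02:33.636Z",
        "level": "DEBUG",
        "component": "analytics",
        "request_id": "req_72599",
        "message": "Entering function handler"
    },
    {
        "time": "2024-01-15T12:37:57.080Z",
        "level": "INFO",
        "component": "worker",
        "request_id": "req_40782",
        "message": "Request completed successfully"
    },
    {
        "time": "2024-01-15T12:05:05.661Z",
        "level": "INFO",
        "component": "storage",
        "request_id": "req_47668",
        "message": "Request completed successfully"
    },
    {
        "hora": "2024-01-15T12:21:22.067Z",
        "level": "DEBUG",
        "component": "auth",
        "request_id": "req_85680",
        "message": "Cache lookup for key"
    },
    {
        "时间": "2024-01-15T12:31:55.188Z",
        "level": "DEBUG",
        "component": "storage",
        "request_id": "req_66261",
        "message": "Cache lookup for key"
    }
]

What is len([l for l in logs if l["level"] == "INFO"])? 3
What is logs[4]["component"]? "auth"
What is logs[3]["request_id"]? "req_47668"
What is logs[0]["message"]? "Request completed successfully"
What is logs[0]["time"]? "2024-01-15T12:20:00.579Z"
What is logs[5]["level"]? "DEBUG"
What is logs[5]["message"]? "Cache lookup for key"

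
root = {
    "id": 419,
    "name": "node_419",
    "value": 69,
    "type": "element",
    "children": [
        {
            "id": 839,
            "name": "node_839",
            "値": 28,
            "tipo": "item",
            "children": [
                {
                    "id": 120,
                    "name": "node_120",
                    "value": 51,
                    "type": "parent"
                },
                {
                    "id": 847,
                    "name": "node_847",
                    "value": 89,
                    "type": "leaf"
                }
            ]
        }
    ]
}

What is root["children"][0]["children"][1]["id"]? 847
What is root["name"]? "node_419"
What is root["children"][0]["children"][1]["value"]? 89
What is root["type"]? "element"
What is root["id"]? 419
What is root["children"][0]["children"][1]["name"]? "node_847"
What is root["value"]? 69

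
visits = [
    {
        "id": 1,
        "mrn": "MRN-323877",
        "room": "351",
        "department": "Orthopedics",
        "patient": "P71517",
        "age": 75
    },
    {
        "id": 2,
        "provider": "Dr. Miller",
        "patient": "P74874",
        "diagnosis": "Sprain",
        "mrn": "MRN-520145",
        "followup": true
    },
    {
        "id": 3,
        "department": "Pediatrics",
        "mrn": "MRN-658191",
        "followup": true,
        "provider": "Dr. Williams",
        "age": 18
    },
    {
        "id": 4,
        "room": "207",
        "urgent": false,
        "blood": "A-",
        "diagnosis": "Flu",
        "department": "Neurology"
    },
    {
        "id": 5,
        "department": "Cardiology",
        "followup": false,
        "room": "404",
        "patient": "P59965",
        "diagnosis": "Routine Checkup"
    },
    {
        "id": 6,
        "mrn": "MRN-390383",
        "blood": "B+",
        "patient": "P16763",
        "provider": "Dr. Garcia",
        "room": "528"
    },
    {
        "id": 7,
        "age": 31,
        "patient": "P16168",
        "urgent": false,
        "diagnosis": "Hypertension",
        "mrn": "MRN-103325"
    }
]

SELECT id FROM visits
[1, 2, 3, 4, 5, 6, 7]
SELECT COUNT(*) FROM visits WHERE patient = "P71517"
1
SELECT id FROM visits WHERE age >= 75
[1]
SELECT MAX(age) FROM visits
75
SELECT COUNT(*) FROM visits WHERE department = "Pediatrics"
1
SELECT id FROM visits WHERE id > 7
[]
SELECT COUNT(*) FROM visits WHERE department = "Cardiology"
1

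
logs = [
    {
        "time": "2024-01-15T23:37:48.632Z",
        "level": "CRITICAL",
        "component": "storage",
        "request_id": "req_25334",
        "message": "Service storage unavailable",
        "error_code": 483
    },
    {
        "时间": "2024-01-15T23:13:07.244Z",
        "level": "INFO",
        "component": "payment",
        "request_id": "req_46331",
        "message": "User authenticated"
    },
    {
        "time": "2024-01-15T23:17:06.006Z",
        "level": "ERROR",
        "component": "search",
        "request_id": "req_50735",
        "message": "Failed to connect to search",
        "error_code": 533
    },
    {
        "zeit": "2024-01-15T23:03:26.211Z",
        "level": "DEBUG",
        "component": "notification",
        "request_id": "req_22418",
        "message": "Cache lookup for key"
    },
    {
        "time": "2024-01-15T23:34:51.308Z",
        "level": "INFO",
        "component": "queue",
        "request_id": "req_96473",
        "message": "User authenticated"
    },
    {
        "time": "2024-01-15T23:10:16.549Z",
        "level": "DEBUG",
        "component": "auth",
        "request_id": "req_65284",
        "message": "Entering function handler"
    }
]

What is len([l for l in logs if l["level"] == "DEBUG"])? 2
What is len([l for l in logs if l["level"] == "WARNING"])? 0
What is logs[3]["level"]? "DEBUG"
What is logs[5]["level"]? "DEBUG"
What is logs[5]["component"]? "auth"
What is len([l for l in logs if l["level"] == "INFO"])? 2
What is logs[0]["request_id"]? "req_25334"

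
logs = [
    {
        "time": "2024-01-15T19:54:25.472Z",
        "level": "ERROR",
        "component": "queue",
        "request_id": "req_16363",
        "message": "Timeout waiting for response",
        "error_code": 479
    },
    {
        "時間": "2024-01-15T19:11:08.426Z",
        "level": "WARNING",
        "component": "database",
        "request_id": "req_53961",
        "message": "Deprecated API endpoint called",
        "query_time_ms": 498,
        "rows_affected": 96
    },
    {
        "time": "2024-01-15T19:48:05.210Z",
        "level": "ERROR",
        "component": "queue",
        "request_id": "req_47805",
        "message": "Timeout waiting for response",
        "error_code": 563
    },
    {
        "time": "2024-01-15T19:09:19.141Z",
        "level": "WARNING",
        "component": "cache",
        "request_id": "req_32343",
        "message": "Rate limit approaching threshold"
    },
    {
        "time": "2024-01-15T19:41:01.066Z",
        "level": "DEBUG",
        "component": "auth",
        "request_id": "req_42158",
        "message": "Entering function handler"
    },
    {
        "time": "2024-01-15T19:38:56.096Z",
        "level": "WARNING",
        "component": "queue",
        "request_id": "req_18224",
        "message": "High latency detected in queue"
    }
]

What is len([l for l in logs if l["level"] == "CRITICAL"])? 0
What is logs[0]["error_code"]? 479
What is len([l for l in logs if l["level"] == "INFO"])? 0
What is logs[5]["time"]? "2024-01-15T19:38:56.096Z"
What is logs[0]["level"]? "ERROR"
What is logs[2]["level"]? "ERROR"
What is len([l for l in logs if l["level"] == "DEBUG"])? 1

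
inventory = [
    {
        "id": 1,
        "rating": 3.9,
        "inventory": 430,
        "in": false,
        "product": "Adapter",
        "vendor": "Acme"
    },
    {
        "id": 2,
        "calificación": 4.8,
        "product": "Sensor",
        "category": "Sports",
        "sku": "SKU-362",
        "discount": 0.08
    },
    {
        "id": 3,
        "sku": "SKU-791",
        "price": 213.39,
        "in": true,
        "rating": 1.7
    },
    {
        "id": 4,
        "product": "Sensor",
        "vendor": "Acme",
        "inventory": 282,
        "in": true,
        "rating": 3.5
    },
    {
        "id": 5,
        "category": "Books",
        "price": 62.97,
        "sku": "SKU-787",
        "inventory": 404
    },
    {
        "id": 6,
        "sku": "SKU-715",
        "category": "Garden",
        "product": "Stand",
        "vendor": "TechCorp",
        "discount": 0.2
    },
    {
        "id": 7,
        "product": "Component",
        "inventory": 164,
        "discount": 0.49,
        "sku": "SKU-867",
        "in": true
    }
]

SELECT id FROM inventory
[1, 2, 3, 4, 5, 6, 7]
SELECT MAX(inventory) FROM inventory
430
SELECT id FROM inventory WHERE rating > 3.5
[1]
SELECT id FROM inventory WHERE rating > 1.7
[1, 4]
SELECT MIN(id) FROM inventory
1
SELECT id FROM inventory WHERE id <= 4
[1, 2, 3, 4]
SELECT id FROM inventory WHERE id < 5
[1, 2, 3, 4]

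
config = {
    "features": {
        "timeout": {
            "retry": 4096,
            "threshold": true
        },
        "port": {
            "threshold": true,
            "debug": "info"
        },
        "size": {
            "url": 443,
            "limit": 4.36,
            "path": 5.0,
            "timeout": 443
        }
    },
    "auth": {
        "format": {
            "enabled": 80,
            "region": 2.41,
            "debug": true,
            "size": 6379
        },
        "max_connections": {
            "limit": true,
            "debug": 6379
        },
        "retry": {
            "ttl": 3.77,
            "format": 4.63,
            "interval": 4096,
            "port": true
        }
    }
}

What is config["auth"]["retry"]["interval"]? 4096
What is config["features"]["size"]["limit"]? 4.36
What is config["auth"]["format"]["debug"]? True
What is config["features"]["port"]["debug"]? "info"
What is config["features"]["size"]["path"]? 5.0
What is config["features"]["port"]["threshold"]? True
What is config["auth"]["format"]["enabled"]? 80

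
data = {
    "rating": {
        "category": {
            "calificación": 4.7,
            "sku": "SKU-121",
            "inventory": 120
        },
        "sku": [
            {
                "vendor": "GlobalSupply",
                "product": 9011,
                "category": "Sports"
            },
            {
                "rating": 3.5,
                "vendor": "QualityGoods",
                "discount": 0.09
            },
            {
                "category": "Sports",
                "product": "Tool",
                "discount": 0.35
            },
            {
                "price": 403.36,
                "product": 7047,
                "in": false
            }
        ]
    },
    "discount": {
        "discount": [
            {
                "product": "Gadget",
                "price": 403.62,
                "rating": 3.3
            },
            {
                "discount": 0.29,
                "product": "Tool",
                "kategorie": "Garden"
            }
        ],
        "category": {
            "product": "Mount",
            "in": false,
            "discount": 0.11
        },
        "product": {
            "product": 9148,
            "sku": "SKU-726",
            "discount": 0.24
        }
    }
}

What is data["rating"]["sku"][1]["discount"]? 0.09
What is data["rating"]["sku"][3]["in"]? False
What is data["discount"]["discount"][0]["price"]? 403.62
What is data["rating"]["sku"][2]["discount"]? 0.35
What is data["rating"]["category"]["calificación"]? 4.7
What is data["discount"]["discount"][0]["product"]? "Gadget"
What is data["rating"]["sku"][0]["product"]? 9011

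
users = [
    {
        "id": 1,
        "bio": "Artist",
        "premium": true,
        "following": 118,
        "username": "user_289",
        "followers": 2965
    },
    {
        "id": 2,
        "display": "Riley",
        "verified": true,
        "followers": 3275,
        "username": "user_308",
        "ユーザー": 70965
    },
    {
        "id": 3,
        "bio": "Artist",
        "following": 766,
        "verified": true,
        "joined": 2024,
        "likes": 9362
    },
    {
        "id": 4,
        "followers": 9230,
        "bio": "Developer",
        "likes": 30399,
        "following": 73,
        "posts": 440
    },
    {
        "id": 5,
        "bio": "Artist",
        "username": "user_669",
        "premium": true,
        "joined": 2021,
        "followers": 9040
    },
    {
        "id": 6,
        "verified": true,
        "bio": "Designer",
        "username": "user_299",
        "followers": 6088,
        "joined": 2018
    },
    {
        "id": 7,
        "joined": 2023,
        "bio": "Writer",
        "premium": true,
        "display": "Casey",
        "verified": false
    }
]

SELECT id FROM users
[1, 2, 3, 4, 5, 6, 7]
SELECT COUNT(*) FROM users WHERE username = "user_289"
1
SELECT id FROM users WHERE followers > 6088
[4, 5]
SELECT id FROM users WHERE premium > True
[]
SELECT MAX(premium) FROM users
True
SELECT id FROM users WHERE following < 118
[4]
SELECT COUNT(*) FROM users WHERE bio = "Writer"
1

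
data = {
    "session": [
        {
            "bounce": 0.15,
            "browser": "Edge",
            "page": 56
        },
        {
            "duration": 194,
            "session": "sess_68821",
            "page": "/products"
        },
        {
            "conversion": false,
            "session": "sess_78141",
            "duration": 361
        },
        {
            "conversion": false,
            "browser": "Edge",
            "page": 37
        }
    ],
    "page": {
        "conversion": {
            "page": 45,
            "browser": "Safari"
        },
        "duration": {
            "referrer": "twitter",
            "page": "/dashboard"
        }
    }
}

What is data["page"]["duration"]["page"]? "/dashboard"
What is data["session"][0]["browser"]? "Edge"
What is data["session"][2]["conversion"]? False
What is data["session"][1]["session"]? "sess_68821"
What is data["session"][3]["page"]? 37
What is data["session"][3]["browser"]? "Edge"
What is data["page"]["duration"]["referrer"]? "twitter"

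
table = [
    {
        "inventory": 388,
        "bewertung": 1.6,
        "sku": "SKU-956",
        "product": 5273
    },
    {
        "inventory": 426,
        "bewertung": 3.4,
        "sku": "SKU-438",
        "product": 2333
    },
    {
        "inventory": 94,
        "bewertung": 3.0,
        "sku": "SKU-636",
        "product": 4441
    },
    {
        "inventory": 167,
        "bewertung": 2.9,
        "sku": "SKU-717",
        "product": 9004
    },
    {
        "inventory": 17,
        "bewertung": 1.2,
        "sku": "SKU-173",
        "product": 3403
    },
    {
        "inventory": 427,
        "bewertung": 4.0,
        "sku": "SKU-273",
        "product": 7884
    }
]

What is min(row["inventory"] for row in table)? 17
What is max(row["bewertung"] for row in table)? 4.0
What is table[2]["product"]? 4441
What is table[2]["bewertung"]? 3.0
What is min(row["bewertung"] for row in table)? 1.2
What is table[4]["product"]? 3403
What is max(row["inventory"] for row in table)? 427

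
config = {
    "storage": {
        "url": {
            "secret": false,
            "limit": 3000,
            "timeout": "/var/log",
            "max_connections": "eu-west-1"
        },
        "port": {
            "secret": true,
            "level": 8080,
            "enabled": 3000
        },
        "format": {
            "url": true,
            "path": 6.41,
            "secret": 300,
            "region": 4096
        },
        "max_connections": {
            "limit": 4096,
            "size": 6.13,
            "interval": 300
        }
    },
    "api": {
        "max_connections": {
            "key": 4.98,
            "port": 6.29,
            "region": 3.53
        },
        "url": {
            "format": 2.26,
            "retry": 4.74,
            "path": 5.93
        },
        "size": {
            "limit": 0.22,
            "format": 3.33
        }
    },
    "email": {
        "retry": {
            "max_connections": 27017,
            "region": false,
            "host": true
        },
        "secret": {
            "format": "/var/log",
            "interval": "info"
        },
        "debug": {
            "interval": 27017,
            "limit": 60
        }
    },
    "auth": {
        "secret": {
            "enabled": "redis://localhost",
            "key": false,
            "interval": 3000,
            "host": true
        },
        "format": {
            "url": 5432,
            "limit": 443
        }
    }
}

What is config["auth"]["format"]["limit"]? 443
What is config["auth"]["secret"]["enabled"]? "redis://localhost"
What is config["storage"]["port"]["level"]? 8080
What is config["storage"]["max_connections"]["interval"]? 300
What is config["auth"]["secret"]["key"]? False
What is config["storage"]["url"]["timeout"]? "/var/log"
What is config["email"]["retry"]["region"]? False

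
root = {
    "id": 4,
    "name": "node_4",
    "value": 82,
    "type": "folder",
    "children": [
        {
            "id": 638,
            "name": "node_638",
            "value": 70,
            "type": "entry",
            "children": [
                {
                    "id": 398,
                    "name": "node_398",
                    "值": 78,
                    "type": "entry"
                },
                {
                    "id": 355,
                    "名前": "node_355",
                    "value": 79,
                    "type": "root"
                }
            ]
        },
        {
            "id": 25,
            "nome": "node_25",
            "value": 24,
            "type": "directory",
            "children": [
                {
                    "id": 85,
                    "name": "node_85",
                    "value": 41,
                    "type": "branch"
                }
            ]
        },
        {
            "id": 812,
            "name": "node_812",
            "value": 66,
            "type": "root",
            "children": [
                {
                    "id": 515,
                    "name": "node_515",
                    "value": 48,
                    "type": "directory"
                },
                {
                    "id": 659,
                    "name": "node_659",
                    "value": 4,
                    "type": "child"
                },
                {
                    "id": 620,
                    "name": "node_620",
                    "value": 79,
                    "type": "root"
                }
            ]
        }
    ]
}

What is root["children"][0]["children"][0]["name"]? "node_398"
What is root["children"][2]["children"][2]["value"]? 79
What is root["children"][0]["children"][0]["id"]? 398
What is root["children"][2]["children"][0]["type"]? "directory"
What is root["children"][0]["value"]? 70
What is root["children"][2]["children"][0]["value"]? 48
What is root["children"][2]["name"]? "node_812"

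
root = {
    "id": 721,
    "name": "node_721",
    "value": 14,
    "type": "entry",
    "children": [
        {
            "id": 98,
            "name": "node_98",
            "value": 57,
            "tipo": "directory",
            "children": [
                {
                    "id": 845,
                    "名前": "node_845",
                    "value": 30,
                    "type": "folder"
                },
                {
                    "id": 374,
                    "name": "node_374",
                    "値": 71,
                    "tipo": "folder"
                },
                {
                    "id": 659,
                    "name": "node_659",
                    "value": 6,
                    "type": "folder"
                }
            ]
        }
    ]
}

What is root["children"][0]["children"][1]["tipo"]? "folder"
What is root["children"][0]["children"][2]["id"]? 659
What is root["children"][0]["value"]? 57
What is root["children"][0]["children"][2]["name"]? "node_659"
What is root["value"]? 14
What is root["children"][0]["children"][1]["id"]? 374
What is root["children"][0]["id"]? 98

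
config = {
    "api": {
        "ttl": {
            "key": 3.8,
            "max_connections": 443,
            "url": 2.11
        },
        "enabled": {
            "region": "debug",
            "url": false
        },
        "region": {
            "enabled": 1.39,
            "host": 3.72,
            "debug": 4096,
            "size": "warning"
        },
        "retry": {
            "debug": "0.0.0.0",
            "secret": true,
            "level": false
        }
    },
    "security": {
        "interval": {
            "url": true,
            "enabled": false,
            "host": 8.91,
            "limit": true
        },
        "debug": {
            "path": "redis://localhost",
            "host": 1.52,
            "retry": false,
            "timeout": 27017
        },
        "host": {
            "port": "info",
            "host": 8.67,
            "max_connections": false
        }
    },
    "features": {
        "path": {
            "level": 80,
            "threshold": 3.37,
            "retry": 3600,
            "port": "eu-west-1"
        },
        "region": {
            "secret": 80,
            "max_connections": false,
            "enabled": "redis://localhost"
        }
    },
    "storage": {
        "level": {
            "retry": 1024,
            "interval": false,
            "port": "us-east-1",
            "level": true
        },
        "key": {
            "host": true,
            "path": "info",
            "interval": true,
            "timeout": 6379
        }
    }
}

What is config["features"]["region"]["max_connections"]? False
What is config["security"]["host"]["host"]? 8.67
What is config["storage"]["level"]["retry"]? 1024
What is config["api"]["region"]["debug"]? 4096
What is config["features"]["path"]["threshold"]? 3.37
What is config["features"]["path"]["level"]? 80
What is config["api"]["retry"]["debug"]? "0.0.0.0"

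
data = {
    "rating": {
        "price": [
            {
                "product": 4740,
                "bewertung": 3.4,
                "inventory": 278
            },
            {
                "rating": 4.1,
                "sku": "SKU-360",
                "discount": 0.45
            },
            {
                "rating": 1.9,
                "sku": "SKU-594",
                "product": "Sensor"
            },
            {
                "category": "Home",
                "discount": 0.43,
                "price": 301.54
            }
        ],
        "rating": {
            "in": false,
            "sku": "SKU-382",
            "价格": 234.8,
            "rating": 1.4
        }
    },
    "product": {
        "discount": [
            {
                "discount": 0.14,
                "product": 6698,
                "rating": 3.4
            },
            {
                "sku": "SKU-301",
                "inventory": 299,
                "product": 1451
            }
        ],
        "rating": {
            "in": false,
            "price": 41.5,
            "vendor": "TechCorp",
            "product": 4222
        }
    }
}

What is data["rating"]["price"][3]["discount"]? 0.43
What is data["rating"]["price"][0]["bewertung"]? 3.4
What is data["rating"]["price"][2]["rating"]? 1.9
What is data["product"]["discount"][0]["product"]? 6698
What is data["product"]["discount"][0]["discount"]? 0.14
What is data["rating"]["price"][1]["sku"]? "SKU-360"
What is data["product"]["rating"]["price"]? 41.5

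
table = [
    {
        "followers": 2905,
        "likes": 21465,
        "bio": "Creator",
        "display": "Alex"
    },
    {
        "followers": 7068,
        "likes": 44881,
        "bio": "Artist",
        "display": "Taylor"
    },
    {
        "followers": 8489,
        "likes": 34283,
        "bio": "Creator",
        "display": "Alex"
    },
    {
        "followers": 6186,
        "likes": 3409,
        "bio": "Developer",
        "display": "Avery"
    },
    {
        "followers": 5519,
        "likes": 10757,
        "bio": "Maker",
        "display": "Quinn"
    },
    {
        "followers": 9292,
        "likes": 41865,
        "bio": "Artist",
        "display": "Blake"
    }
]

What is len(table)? 6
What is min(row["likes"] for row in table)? 3409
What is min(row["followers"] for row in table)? 2905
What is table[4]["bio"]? "Maker"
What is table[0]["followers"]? 2905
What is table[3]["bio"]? "Developer"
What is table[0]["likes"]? 21465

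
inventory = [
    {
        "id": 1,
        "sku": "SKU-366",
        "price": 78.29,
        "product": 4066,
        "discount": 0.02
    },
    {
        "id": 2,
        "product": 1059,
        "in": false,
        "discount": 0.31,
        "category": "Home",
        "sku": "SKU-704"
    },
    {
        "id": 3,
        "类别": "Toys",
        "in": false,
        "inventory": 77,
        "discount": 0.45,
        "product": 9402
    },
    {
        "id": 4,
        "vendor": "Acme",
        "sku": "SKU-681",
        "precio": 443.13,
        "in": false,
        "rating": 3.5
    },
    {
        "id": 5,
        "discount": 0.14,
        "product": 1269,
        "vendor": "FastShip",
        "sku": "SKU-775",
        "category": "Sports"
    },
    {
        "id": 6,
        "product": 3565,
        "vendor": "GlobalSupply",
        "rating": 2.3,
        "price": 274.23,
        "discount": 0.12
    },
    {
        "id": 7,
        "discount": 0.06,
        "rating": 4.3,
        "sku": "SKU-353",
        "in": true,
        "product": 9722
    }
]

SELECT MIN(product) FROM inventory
1059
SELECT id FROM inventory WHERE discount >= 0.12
[2, 3, 5, 6]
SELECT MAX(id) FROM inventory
7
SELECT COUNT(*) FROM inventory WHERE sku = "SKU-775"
1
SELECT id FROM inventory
[1, 2, 3, 4, 5, 6, 7]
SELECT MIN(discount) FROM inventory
0.02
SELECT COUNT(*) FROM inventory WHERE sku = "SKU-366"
1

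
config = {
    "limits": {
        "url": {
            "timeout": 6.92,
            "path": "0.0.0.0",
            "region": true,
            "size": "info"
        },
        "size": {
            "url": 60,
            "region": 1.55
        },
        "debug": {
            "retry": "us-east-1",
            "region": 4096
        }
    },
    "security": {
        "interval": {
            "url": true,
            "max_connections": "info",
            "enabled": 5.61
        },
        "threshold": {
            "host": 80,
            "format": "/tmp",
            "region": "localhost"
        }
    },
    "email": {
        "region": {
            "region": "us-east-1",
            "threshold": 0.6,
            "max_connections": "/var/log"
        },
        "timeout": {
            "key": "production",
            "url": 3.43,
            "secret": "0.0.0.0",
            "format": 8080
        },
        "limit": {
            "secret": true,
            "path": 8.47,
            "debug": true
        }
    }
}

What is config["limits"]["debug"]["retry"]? "us-east-1"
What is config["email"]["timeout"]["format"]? 8080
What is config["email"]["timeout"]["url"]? 3.43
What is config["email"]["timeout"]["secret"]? "0.0.0.0"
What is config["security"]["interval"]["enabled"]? 5.61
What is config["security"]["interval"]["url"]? True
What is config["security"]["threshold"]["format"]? "/tmp"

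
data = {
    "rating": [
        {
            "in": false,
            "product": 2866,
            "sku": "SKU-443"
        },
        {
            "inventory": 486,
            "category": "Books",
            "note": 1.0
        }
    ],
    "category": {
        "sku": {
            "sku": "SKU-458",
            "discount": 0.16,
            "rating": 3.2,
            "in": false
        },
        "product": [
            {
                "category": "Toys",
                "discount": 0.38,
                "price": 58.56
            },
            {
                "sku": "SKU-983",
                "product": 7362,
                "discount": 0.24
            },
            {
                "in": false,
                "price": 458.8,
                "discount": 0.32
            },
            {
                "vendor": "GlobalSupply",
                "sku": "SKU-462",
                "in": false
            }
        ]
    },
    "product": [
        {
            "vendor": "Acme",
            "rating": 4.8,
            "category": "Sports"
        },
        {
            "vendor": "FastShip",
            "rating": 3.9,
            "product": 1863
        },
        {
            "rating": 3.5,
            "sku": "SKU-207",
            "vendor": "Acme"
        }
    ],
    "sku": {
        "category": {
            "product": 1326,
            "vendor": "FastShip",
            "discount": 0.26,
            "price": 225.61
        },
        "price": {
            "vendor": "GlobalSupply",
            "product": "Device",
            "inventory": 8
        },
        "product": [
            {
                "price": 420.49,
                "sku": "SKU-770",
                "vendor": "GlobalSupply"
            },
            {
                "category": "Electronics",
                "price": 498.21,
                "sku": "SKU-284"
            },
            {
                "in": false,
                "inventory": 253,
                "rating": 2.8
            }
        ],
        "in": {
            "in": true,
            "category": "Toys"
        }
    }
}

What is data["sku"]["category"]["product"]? 1326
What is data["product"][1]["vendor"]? "FastShip"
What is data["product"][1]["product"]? 1863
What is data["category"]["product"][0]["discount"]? 0.38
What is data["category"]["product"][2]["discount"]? 0.32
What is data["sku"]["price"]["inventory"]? 8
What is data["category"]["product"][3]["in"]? False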